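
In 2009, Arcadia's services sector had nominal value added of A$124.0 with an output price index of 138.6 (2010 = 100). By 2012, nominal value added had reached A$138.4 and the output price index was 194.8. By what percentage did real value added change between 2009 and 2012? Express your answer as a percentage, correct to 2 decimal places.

Real value added 2009 = 124.0 / 1.386 = 89.47.
Real value added 2012 = 138.4 / 1.948 = 71.05.
Real growth = 71.05 / 89.47 − 1 = -0.2059.

-20.59%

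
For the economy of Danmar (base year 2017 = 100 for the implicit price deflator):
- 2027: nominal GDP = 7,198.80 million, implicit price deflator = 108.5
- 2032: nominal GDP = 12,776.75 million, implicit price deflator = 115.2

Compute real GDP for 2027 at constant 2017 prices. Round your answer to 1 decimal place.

Real GDP = Nominal / (implicit price deflator/100) = 7198.80 / 1.085 = 6634.84.

6,634.8 million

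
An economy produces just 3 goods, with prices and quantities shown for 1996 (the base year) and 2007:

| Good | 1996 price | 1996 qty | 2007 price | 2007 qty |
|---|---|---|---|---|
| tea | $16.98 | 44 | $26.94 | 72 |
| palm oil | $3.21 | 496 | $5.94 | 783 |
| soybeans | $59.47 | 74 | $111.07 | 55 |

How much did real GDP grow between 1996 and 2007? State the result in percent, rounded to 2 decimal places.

3.96%

Real GDP 1996 = Nominal GDP 1996 = 16.98·44 + 3.21·496 + 59.47·74 = 6740.06.
Real GDP 2007 (at 1996 prices) = 16.98·72 + 3.21·783 + 59.47·55 = 7006.84.
Real growth = 7006.84/6740.06 − 1 = 0.0396.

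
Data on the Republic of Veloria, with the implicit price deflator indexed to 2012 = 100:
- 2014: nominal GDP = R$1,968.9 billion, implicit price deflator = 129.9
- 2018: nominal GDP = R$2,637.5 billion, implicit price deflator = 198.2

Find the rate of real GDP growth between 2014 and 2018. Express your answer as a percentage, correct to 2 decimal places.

Real GDP 2014 = 1968.9 / 1.299 = 1515.70.
Real GDP 2018 = 2637.5 / 1.982 = 1330.73.
Real growth = 1330.73 / 1515.70 − 1 = -0.1220.

-12.20%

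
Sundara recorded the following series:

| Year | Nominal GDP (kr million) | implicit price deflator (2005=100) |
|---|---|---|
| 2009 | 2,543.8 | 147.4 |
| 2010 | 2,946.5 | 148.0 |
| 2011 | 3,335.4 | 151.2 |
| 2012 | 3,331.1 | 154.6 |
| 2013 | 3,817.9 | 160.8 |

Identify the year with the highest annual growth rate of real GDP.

2010

2010: real = 2946.5/1.480 = 1990.88; growth vs 2009 (1725.78) = 15.36%.
2011: real = 3335.4/1.512 = 2205.95; growth vs 2010 (1990.88) = 10.80%.
2012: real = 3331.1/1.546 = 2154.66; growth vs 2011 (2205.95) = -2.33%.
2013: real = 3817.9/1.608 = 2374.32; growth vs 2012 (2154.66) = 10.19%.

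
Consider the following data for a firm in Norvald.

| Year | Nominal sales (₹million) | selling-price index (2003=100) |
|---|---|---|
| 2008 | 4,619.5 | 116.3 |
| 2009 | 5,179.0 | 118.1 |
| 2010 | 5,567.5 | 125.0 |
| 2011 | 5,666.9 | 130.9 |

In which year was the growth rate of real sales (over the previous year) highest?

2009

2009: real = 5179.0/1.181 = 4385.27; growth vs 2008 (3972.06) = 10.40%.
2010: real = 5567.5/1.250 = 4454.00; growth vs 2009 (4385.27) = 1.57%.
2011: real = 5666.9/1.309 = 4329.18; growth vs 2010 (4454.00) = -2.80%.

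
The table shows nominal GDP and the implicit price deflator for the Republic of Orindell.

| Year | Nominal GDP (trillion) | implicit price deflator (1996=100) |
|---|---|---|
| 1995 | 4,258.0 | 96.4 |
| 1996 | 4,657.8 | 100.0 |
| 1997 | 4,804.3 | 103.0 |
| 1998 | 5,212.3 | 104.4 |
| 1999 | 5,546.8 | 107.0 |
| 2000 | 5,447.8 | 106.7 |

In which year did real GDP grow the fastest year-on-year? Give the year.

1996: real = 4657.8/1.000 = 4657.80; growth vs 1995 (4417.01) = 5.45%.
1997: real = 4804.3/1.030 = 4664.37; growth vs 1996 (4657.80) = 0.14%.
1998: real = 5212.3/1.044 = 4992.62; growth vs 1997 (4664.37) = 7.04%.
1999: real = 5546.8/1.070 = 5183.93; growth vs 1998 (4992.62) = 3.83%.
2000: real = 5447.8/1.067 = 5105.72; growth vs 1999 (5183.93) = -1.51%.

1998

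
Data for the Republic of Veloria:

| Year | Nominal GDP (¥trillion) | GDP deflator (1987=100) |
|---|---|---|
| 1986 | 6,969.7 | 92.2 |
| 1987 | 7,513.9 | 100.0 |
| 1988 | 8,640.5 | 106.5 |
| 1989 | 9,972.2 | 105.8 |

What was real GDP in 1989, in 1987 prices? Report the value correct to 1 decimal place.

¥9,425.5 trillion

Real GDP 1989 = 9972.2 / 1.058 = 9425.52.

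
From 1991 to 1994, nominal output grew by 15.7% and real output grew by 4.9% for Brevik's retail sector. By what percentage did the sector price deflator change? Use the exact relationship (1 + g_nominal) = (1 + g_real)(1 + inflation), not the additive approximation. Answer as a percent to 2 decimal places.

10.30%

(1 + g_nom) = (1 + g_real)(1 + π), so π = 1.1570 / 1.0490 − 1 = 0.10296.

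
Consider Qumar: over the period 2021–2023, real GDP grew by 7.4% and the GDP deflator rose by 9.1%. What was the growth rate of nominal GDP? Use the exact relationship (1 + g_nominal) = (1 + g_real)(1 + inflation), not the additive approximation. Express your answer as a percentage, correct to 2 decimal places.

17.17%

(1 + g_nom) = (1 + g_real)(1 + π) = 1.0740 × 1.0910 = 1.17173.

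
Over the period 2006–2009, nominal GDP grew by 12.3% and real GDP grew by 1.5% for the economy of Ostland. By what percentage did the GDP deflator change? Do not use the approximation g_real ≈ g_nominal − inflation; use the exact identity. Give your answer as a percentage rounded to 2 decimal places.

10.64%

(1 + g_nom) = (1 + g_real)(1 + π), so π = 1.1230 / 1.0150 − 1 = 0.10640.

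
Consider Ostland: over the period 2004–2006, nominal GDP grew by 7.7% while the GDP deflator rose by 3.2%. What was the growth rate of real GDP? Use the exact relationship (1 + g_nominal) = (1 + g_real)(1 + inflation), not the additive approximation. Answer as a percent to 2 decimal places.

(1 + g_nom) = (1 + g_real)(1 + π), so g_real = 1.0770 / 1.0320 − 1 = 0.04360.

4.36%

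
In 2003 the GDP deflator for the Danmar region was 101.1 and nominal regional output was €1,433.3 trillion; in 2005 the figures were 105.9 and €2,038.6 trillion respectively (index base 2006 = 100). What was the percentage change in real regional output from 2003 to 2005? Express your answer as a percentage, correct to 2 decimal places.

Real regional output 2003 = 1433.3 / 1.011 = 1417.71.
Real regional output 2005 = 2038.6 / 1.059 = 1925.02.
Real growth = 1925.02 / 1417.71 − 1 = 0.3578.

35.78%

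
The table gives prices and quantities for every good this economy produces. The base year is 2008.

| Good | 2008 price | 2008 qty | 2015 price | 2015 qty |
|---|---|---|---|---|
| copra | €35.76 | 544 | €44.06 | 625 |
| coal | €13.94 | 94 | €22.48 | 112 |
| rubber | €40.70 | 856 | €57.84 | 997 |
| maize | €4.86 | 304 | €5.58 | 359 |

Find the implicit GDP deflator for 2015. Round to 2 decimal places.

Nominal GDP 2015 = 44.06·625 + 22.48·112 + 57.84·997 + 5.58·359 = 89724.96.
Real GDP 2015 (at 2008 prices) = 35.76·625 + 13.94·112 + 40.70·997 + 4.86·359 = 66233.92.
Deflator = Nominal/Real × 100 = 89724.96/66233.92 × 100 = 135.467.

135.47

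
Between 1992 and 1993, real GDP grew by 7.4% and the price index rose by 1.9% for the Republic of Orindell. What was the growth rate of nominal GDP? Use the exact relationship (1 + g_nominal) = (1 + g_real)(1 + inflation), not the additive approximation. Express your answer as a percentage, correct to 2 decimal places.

(1 + g_nom) = (1 + g_real)(1 + π) = 1.0740 × 1.0190 = 1.09441.

9.44%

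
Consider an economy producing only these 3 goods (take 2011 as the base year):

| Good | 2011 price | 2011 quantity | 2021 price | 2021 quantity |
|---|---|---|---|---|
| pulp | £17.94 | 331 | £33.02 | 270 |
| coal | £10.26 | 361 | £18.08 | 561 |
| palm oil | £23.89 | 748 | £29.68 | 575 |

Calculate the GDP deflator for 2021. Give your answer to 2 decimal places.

148.44

Nominal GDP 2021 = 33.02·270 + 18.08·561 + 29.68·575 = 36124.28.
Real GDP 2021 (at 2011 prices) = 17.94·270 + 10.26·561 + 23.89·575 = 24336.41.
Deflator = Nominal/Real × 100 = 36124.28/24336.41 × 100 = 148.437.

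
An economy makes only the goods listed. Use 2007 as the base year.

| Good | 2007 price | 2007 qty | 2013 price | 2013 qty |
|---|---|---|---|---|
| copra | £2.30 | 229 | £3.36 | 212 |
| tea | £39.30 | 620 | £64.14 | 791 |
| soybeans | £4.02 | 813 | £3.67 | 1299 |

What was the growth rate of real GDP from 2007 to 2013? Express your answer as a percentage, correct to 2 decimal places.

Real GDP 2007 = Nominal GDP 2007 = 2.30·229 + 39.30·620 + 4.02·813 = 28160.96.
Real GDP 2013 (at 2007 prices) = 2.30·212 + 39.30·791 + 4.02·1299 = 36795.88.
Real growth = 36795.88/28160.96 − 1 = 0.3066.

30.66%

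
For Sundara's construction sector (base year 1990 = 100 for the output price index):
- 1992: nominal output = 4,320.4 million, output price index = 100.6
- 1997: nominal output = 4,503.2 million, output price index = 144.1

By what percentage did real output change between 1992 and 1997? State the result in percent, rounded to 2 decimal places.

Deflate each year: 1992 → 4320.4/1.006 = 4294.63; 1997 → 4503.2/1.441 = 3125.05.
So real output changed by 3125.05/4294.63 − 1 = -0.2723, i.e. -27.23%.

-27.23%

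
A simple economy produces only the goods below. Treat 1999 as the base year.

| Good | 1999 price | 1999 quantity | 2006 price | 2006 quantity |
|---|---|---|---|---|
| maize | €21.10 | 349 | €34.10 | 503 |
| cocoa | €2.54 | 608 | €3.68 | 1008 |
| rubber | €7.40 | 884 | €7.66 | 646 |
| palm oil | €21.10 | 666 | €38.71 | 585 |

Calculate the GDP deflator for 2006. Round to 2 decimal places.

159.93

Nominal GDP 2006 = 34.10·503 + 3.68·1008 + 7.66·646 + 38.71·585 = 48455.45.
Real GDP 2006 (at 1999 prices) = 21.10·503 + 2.54·1008 + 7.40·646 + 21.10·585 = 30297.52.
Deflator = Nominal/Real × 100 = 48455.45/30297.52 × 100 = 159.932.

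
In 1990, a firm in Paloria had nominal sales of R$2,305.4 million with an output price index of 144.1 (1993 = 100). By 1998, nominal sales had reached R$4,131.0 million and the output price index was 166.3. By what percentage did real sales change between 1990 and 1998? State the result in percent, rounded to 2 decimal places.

Real sales 1990 = 2305.4 / 1.441 = 1599.86.
Real sales 1998 = 4131.0 / 1.663 = 2484.06.
Real growth = 2484.06 / 1599.86 − 1 = 0.5527.

55.27%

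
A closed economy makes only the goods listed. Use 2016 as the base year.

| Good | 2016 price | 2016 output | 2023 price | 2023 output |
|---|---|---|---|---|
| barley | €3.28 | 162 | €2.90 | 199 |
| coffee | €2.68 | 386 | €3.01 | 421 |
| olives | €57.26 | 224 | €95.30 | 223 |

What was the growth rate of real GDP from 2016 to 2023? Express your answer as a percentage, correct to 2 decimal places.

Real GDP 2016 = Nominal GDP 2016 = 3.28·162 + 2.68·386 + 57.26·224 = 14392.08.
Real GDP 2023 (at 2016 prices) = 3.28·199 + 2.68·421 + 57.26·223 = 14549.98.
Real growth = 14549.98/14392.08 − 1 = 0.0110.

1.10%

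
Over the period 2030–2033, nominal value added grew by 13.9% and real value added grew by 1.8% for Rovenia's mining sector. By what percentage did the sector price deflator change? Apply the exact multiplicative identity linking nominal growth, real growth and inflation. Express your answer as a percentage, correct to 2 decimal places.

(1 + g_nom) = (1 + g_real)(1 + π), so π = 1.1390 / 1.0180 − 1 = 0.11886.

11.89%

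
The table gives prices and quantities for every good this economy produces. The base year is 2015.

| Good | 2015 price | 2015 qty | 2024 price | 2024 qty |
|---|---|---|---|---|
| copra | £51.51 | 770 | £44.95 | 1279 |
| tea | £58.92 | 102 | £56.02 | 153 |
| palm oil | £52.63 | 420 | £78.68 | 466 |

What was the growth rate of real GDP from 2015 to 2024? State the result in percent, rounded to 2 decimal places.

46.69%

Real GDP 2015 = Nominal GDP 2015 = 51.51·770 + 58.92·102 + 52.63·420 = 67777.14.
Real GDP 2024 (at 2015 prices) = 51.51·1279 + 58.92·153 + 52.63·466 = 99421.63.
Real growth = 99421.63/67777.14 − 1 = 0.4669.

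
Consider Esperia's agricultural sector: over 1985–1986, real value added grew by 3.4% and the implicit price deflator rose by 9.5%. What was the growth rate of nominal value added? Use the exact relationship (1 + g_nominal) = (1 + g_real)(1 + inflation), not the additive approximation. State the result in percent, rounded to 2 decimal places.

13.22%

(1 + g_nom) = (1 + g_real)(1 + π) = 1.0340 × 1.0950 = 1.13223.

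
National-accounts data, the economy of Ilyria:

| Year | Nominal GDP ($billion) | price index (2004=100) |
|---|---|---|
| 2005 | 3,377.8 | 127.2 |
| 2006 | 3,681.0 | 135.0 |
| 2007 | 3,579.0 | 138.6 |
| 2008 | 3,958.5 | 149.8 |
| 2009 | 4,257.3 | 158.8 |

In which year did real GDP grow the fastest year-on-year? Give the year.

2006

2006: real = 3681.0/1.350 = 2726.67; growth vs 2005 (2655.50) = 2.68%.
2007: real = 3579.0/1.386 = 2582.25; growth vs 2006 (2726.67) = -5.30%.
2008: real = 3958.5/1.498 = 2642.52; growth vs 2007 (2582.25) = 2.33%.
2009: real = 4257.3/1.588 = 2680.92; growth vs 2008 (2642.52) = 1.45%.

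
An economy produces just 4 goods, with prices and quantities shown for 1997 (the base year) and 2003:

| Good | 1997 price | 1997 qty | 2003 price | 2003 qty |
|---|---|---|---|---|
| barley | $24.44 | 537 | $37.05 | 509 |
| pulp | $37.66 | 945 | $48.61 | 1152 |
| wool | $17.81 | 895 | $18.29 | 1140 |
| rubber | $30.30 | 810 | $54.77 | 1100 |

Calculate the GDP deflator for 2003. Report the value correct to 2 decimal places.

142.48

Nominal GDP 2003 = 37.05·509 + 48.61·1152 + 18.29·1140 + 54.77·1100 = 155954.77.
Real GDP 2003 (at 1997 prices) = 24.44·509 + 37.66·1152 + 17.81·1140 + 30.30·1100 = 109457.68.
Deflator = Nominal/Real × 100 = 155954.77/109457.68 × 100 = 142.480.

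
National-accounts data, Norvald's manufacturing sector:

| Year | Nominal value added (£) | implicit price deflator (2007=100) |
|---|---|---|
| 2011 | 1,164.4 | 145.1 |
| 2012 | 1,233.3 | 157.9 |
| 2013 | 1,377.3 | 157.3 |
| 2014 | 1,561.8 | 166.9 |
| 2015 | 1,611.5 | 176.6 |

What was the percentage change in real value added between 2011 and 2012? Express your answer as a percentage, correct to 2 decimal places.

-2.67%

Real value added 2011 = 1164.4/1.451 = 802.48.
Real value added 2012 = 1233.3/1.579 = 781.06.
Change = 781.06/802.48 − 1 = -0.0267.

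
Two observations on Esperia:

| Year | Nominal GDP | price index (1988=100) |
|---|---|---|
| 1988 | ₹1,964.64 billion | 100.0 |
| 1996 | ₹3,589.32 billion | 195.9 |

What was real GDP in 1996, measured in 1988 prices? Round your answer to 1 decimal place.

Real GDP = Nominal / (price index/100) = 3589.32 / 1.959 = 1832.22.

₹1,832.2 billion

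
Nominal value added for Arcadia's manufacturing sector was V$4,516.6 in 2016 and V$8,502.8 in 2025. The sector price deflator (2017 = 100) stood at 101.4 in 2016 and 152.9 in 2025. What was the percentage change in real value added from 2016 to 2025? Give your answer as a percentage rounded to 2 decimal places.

Deflate each year: 2016 → 4516.6/1.014 = 4454.24; 2025 → 8502.8/1.529 = 5561.02.
So real value added changed by 5561.02/4454.24 − 1 = 0.2485, i.e. 24.85%.

24.85%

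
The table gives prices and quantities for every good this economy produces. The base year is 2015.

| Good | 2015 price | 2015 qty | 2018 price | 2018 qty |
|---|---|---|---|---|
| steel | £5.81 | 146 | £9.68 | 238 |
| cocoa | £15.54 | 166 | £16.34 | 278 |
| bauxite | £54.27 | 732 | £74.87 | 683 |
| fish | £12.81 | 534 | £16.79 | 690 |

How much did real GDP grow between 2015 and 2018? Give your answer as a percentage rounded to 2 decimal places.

3.23%

Real GDP 2015 = Nominal GDP 2015 = 5.81·146 + 15.54·166 + 54.27·732 + 12.81·534 = 49994.08.
Real GDP 2018 (at 2015 prices) = 5.81·238 + 15.54·278 + 54.27·683 + 12.81·690 = 51608.21.
Real growth = 51608.21/49994.08 − 1 = 0.0323.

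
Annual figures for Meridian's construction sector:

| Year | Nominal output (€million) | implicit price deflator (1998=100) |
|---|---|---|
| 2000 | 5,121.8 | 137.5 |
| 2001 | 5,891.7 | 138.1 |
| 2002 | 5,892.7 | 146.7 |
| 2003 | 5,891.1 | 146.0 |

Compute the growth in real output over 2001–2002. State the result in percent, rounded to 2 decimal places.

-5.85%

Real output 2001 = 5891.7/1.381 = 4266.26.
Real output 2002 = 5892.7/1.467 = 4016.84.
Change = 4016.84/4266.26 − 1 = -0.0585.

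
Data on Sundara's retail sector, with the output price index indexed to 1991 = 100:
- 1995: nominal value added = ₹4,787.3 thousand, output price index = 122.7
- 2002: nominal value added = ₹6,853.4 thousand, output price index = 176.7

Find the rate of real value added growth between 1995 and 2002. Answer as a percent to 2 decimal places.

Real value added 1995 = 4787.3 / 1.227 = 3901.63.
Real value added 2002 = 6853.4 / 1.767 = 3878.55.
Real growth = 3878.55 / 3901.63 − 1 = -0.0059.

-0.59%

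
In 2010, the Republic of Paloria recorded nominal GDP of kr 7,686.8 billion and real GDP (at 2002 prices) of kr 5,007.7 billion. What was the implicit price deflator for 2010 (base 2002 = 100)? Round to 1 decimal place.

153.5

implicit price deflator = (Nominal / Real) × 100 = 7686.8 / 5007.7 × 100 = 153.50.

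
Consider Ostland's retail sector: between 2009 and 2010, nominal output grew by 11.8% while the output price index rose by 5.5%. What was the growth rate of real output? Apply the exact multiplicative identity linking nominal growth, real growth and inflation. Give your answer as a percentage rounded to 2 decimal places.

5.97%

(1 + g_nom) = (1 + g_real)(1 + π), so g_real = 1.1180 / 1.0550 − 1 = 0.05972.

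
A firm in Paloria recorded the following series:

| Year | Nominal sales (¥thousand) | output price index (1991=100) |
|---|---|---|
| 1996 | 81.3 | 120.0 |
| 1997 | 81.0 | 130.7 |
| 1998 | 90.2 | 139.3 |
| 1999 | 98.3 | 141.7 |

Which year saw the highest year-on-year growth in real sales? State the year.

1997: real = 81.0/1.307 = 61.97; growth vs 1996 (67.75) = -8.53%.
1998: real = 90.2/1.393 = 64.75; growth vs 1997 (61.97) = 4.49%.
1999: real = 98.3/1.417 = 69.37; growth vs 1998 (64.75) = 7.14%.

1999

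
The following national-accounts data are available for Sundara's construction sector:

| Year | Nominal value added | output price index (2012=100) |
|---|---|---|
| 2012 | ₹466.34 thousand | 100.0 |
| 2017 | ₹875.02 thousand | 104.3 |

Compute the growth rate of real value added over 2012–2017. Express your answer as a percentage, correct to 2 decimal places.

Real value added 2012 = 466.34 / 1.000 = 466.34.
Real value added 2017 = 875.02 / 1.043 = 838.95.
Real growth = 838.95 / 466.34 − 1 = 0.7990.

79.90%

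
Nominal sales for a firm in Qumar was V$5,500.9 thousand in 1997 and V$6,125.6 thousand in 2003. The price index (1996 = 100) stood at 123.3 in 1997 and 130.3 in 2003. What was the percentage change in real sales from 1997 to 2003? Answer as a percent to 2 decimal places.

Real sales 1997 = 5500.9 / 1.233 = 4461.39.
Real sales 2003 = 6125.6 / 1.303 = 4701.15.
Real growth = 4701.15 / 4461.39 − 1 = 0.0537.

5.37%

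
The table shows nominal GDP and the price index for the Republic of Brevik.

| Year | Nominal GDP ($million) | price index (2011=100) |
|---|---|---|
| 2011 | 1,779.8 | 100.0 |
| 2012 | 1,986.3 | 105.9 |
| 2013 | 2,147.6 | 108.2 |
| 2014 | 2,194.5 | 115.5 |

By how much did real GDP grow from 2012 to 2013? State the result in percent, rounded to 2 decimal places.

5.82%

Real GDP 2012 = 1986.3/1.059 = 1875.64.
Real GDP 2013 = 2147.6/1.082 = 1984.84.
Change = 1984.84/1875.64 − 1 = 0.0582.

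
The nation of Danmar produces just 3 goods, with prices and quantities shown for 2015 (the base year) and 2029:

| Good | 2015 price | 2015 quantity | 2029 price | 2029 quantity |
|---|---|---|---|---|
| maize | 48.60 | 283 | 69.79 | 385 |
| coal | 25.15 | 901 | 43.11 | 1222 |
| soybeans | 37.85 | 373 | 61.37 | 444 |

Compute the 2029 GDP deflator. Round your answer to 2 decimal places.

161.21

Nominal GDP 2029 = 69.79·385 + 43.11·1222 + 61.37·444 = 106797.85.
Real GDP 2029 (at 2015 prices) = 48.60·385 + 25.15·1222 + 37.85·444 = 66249.70.
Deflator = Nominal/Real × 100 = 106797.85/66249.70 × 100 = 161.205.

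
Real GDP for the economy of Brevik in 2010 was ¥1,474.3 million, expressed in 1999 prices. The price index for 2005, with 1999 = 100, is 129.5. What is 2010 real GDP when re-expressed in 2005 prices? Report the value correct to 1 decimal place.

Real GDP in 2005 prices = Real GDP in 1999 prices × (P_2005/P_1999) = 1474.3 × 1.295 = 1909.22.

¥1,909.2 million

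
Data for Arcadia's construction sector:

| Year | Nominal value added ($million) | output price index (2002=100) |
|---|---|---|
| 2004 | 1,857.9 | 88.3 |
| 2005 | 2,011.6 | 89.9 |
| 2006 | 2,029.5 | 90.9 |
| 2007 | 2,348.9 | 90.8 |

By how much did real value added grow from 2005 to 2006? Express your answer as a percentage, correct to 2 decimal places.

-0.22%

Real value added 2005 = 2011.6/0.899 = 2237.60.
Real value added 2006 = 2029.5/0.909 = 2232.67.
Change = 2232.67/2237.60 − 1 = -0.0022.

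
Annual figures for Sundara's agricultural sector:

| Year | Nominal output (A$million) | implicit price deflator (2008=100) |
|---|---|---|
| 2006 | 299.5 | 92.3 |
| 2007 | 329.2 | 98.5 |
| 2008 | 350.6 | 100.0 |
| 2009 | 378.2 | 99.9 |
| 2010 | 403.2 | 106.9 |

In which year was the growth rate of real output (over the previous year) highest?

2007: real = 329.2/0.985 = 334.21; growth vs 2006 (324.49) = 3.00%.
2008: real = 350.6/1.000 = 350.60; growth vs 2007 (334.21) = 4.90%.
2009: real = 378.2/0.999 = 378.58; growth vs 2008 (350.60) = 7.98%.
2010: real = 403.2/1.069 = 377.17; growth vs 2009 (378.58) = -0.37%.

2009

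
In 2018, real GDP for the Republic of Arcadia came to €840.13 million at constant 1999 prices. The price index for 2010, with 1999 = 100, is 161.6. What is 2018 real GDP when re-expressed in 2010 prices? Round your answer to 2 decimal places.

Real GDP in 2010 prices = Real GDP in 1999 prices × (P_2010/P_1999) = 840.13 × 1.616 = 1357.65.

€1,357.65 million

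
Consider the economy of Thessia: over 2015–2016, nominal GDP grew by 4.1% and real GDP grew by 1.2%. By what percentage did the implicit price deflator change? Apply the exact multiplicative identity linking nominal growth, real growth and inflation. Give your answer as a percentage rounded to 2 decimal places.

2.87%

(1 + g_nom) = (1 + g_real)(1 + π), so π = 1.0410 / 1.0120 − 1 = 0.02866.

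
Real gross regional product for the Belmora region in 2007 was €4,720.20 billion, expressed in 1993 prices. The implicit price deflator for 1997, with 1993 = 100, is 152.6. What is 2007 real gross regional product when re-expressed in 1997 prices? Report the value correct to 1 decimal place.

Real gross regional product in 1997 prices = Real gross regional product in 1993 prices × (P_1997/P_1993) = 4720.20 × 1.526 = 7203.03.

€7,203.0 billion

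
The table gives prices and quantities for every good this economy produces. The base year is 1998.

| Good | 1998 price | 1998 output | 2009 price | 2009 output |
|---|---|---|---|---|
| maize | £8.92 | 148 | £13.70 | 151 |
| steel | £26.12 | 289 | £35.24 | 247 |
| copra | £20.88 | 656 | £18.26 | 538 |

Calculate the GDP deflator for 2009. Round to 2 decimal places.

Nominal GDP 2009 = 13.70·151 + 35.24·247 + 18.26·538 = 20596.86.
Real GDP 2009 (at 1998 prices) = 8.92·151 + 26.12·247 + 20.88·538 = 19032.00.
Deflator = Nominal/Real × 100 = 20596.86/19032.00 × 100 = 108.222.

108.22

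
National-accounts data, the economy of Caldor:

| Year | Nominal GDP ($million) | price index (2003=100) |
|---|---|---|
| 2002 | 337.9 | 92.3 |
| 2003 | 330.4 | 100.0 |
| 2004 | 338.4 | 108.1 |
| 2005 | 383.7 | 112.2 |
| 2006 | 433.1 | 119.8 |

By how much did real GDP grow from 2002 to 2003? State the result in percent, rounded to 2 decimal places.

-9.75%

Real GDP 2002 = 337.9/0.923 = 366.09.
Real GDP 2003 = 330.4/1.000 = 330.40.
Change = 330.40/366.09 − 1 = -0.0975.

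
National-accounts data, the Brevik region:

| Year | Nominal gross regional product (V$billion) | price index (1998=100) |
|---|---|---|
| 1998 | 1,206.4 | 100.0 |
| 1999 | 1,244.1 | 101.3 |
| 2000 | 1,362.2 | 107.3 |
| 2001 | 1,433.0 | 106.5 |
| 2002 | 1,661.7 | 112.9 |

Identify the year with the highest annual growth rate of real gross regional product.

2002

1999: real = 1244.1/1.013 = 1228.13; growth vs 1998 (1206.40) = 1.80%.
2000: real = 1362.2/1.073 = 1269.52; growth vs 1999 (1228.13) = 3.37%.
2001: real = 1433.0/1.065 = 1345.54; growth vs 2000 (1269.52) = 5.99%.
2002: real = 1661.7/1.129 = 1471.83; growth vs 2001 (1345.54) = 9.39%.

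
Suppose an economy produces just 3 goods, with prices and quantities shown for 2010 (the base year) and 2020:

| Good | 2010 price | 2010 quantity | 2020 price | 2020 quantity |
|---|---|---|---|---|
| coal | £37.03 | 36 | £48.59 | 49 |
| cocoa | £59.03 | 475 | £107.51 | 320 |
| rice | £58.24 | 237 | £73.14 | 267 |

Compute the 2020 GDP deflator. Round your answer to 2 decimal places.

Nominal GDP 2020 = 48.59·49 + 107.51·320 + 73.14·267 = 56312.49.
Real GDP 2020 (at 2010 prices) = 37.03·49 + 59.03·320 + 58.24·267 = 36254.15.
Deflator = Nominal/Real × 100 = 56312.49/36254.15 × 100 = 155.327.

155.33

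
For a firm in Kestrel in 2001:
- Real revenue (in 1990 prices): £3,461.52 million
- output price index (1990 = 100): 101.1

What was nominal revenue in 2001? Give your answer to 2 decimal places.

Nominal revenue = Real × (output price index/100) = 3461.52 × 1.011 = 3499.60.

£3,499.60 million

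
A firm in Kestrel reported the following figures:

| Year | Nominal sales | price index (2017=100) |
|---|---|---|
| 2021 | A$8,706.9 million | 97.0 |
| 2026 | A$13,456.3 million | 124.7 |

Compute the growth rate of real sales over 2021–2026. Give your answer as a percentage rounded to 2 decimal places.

Real sales 2021 = 8706.9 / 0.970 = 8976.19.
Real sales 2026 = 13456.3 / 1.247 = 10790.94.
Real growth = 10790.94 / 8976.19 − 1 = 0.2022.

20.22%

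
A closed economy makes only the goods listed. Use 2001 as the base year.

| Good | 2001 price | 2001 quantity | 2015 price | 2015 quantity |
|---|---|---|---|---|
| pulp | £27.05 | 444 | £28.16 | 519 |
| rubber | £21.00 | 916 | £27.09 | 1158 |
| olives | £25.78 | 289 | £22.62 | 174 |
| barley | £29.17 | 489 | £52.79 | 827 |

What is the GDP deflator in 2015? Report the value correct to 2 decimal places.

139.74

Nominal GDP 2015 = 28.16·519 + 27.09·1158 + 22.62·174 + 52.79·827 = 93578.47.
Real GDP 2015 (at 2001 prices) = 27.05·519 + 21.00·1158 + 25.78·174 + 29.17·827 = 66966.26.
Deflator = Nominal/Real × 100 = 93578.47/66966.26 × 100 = 139.740.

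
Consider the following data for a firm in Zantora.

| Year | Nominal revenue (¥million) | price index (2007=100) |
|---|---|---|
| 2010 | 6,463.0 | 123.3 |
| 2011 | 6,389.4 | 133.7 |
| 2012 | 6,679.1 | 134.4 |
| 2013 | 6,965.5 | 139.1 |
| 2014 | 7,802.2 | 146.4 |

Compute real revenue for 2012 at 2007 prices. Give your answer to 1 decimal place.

Real revenue 2012 = 6679.1 / 1.344 = 4969.57.

¥4,969.6 million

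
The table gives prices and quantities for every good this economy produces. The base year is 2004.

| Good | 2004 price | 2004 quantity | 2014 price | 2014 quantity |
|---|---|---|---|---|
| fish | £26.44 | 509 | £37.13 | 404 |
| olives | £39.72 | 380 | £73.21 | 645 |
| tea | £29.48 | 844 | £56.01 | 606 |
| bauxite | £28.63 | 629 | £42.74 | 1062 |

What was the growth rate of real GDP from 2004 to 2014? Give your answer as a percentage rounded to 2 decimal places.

Real GDP 2004 = Nominal GDP 2004 = 26.44·509 + 39.72·380 + 29.48·844 + 28.63·629 = 71440.95.
Real GDP 2014 (at 2004 prices) = 26.44·404 + 39.72·645 + 29.48·606 + 28.63·1062 = 84571.10.
Real growth = 84571.10/71440.95 − 1 = 0.1838.

18.38%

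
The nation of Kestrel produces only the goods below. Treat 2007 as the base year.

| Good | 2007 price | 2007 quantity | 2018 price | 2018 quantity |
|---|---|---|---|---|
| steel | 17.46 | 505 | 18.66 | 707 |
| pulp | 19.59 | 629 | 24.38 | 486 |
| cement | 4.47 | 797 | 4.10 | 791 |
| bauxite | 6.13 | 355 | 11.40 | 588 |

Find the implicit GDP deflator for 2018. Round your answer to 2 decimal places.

120.63

Nominal GDP 2018 = 18.66·707 + 24.38·486 + 4.10·791 + 11.40·588 = 34987.60.
Real GDP 2018 (at 2007 prices) = 17.46·707 + 19.59·486 + 4.47·791 + 6.13·588 = 29005.17.
Deflator = Nominal/Real × 100 = 34987.60/29005.17 × 100 = 120.625.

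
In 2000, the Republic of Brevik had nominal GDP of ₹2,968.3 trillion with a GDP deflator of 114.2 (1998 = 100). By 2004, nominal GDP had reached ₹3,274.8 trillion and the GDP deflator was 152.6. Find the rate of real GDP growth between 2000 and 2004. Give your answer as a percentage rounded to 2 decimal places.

Deflate each year: 2000 → 2968.3/1.142 = 2599.21; 2004 → 3274.8/1.526 = 2146.00.
So real GDP changed by 2146.00/2599.21 − 1 = -0.1744, i.e. -17.44%.

-17.44%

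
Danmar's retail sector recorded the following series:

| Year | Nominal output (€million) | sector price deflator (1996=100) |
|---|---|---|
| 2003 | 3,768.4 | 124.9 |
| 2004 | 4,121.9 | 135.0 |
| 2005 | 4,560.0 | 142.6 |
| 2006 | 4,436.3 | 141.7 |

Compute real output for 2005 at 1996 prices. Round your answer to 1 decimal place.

€3,197.8 million

Real output 2005 = 4560.0 / 1.426 = 3197.76.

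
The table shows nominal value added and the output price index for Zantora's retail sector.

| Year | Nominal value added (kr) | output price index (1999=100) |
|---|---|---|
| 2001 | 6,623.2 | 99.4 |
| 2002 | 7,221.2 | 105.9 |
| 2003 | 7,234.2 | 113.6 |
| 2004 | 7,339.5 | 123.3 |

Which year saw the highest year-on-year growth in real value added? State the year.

2002: real = 7221.2/1.059 = 6818.89; growth vs 2001 (6663.18) = 2.34%.
2003: real = 7234.2/1.136 = 6368.13; growth vs 2002 (6818.89) = -6.61%.
2004: real = 7339.5/1.233 = 5952.55; growth vs 2003 (6368.13) = -6.53%.

2002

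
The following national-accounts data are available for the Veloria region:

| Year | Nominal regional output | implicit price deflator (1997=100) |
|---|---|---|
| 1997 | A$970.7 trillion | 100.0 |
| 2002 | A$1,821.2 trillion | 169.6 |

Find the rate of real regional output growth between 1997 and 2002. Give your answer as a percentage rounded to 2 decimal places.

10.62%

Deflate each year: 1997 → 970.7/1.000 = 970.70; 2002 → 1821.2/1.696 = 1073.82.
So real regional output changed by 1073.82/970.70 − 1 = 0.1062, i.e. 10.62%.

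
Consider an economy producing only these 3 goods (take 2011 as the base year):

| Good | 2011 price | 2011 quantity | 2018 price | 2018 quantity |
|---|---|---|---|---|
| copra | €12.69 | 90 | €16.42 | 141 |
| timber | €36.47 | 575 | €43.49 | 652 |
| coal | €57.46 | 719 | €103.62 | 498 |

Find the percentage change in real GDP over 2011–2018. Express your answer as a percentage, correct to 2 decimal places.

-14.57%

Real GDP 2011 = Nominal GDP 2011 = 12.69·90 + 36.47·575 + 57.46·719 = 63426.09.
Real GDP 2018 (at 2011 prices) = 12.69·141 + 36.47·652 + 57.46·498 = 54182.81.
Real growth = 54182.81/63426.09 − 1 = -0.1457.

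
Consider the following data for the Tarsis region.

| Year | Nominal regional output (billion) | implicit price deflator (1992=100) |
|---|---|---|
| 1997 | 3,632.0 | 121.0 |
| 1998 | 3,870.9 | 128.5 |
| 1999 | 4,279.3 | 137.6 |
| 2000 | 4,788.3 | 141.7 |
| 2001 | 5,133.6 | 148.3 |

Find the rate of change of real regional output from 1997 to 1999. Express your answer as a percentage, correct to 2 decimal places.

3.61%

Real regional output 1997 = 3632.0/1.210 = 3001.65.
Real regional output 1999 = 4279.3/1.376 = 3109.96.
Change = 3109.96/3001.65 − 1 = 0.0361.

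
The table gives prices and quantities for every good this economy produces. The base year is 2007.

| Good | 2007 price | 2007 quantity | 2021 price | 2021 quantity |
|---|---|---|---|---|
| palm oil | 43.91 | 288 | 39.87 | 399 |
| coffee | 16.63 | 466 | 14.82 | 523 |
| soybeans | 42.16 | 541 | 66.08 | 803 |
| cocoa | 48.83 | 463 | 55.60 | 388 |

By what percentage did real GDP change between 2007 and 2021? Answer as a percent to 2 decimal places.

Real GDP 2007 = Nominal GDP 2007 = 43.91·288 + 16.63·466 + 42.16·541 + 48.83·463 = 65812.51.
Real GDP 2021 (at 2007 prices) = 43.91·399 + 16.63·523 + 42.16·803 + 48.83·388 = 79018.10.
Real growth = 79018.10/65812.51 − 1 = 0.2007.

20.07%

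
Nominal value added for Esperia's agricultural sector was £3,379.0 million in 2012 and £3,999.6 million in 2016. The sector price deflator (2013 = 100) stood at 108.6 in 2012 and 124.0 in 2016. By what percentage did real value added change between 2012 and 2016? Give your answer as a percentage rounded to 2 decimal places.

Deflate each year: 2012 → 3379.0/1.086 = 3111.42; 2016 → 3999.6/1.240 = 3225.48.
So real value added changed by 3225.48/3111.42 − 1 = 0.0367, i.e. 3.67%.

3.67%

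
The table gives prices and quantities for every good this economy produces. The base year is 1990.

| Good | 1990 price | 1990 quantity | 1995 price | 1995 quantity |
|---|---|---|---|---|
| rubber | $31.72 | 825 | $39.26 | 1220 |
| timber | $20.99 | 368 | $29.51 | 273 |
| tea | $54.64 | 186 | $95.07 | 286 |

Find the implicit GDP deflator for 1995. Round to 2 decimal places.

Nominal GDP 1995 = 39.26·1220 + 29.51·273 + 95.07·286 = 83143.45.
Real GDP 1995 (at 1990 prices) = 31.72·1220 + 20.99·273 + 54.64·286 = 60055.71.
Deflator = Nominal/Real × 100 = 83143.45/60055.71 × 100 = 138.444.

138.44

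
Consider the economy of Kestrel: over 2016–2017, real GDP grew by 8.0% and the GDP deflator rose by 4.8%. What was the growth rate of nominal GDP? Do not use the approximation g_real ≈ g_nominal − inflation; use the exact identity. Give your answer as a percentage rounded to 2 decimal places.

(1 + g_nom) = (1 + g_real)(1 + π) = 1.0800 × 1.0480 = 1.13184.

13.18%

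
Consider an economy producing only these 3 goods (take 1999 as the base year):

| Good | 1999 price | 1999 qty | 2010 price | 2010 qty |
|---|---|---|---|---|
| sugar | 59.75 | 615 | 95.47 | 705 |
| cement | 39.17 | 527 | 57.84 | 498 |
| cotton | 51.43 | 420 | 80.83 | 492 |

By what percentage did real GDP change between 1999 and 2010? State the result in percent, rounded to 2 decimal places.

Real GDP 1999 = Nominal GDP 1999 = 59.75·615 + 39.17·527 + 51.43·420 = 78989.44.
Real GDP 2010 (at 1999 prices) = 59.75·705 + 39.17·498 + 51.43·492 = 86933.97.
Real growth = 86933.97/78989.44 − 1 = 0.1006.

10.06%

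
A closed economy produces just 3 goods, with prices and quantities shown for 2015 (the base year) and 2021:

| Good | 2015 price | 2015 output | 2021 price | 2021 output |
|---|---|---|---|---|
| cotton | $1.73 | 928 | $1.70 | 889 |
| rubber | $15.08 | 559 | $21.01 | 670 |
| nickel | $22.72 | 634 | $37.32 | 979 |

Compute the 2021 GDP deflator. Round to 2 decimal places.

Nominal GDP 2021 = 1.70·889 + 21.01·670 + 37.32·979 = 52124.28.
Real GDP 2021 (at 2015 prices) = 1.73·889 + 15.08·670 + 22.72·979 = 33884.45.
Deflator = Nominal/Real × 100 = 52124.28/33884.45 × 100 = 153.829.

153.83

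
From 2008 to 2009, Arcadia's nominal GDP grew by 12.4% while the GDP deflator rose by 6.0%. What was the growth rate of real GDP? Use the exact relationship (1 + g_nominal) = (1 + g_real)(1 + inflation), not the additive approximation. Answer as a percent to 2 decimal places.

6.04%

(1 + g_nom) = (1 + g_real)(1 + π), so g_real = 1.1240 / 1.0600 − 1 = 0.06038.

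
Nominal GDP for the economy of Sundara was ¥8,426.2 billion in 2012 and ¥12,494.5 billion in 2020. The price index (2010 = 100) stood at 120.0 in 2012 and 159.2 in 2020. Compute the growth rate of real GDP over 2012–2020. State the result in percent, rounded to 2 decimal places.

Real GDP 2012 = 8426.2 / 1.200 = 7021.83.
Real GDP 2020 = 12494.5 / 1.592 = 7848.30.
Real growth = 7848.30 / 7021.83 − 1 = 0.1177.

11.77%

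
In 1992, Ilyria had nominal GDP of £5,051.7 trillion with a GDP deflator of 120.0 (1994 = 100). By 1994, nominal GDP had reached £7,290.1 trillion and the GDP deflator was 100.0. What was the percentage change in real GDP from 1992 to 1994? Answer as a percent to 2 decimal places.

Real GDP 1992 = 5051.7 / 1.200 = 4209.75.
Real GDP 1994 = 7290.1 / 1.000 = 7290.10.
Real growth = 7290.10 / 4209.75 − 1 = 0.7317.

73.17%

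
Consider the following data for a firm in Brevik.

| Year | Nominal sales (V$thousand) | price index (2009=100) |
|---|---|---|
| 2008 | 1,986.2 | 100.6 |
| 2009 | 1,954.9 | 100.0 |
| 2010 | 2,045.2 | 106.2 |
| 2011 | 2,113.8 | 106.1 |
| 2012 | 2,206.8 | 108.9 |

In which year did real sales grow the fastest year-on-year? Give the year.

2009: real = 1954.9/1.000 = 1954.90; growth vs 2008 (1974.35) = -0.99%.
2010: real = 2045.2/1.062 = 1925.80; growth vs 2009 (1954.90) = -1.49%.
2011: real = 2113.8/1.061 = 1992.27; growth vs 2010 (1925.80) = 3.45%.
2012: real = 2206.8/1.089 = 2026.45; growth vs 2011 (1992.27) = 1.72%.

2011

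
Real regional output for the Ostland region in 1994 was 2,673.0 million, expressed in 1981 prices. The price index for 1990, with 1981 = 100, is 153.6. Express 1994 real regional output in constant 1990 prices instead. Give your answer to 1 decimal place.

Real regional output in 1990 prices = Real regional output in 1981 prices × (P_1990/P_1981) = 2673.0 × 1.536 = 4105.73.

4,105.7 million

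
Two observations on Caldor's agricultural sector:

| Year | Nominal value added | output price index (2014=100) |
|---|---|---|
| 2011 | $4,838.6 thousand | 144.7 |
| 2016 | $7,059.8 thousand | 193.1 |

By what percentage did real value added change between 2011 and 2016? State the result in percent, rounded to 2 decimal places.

Real value added 2011 = 4838.6 / 1.447 = 3343.88.
Real value added 2016 = 7059.8 / 1.931 = 3656.03.
Real growth = 3656.03 / 3343.88 − 1 = 0.0933.

9.33%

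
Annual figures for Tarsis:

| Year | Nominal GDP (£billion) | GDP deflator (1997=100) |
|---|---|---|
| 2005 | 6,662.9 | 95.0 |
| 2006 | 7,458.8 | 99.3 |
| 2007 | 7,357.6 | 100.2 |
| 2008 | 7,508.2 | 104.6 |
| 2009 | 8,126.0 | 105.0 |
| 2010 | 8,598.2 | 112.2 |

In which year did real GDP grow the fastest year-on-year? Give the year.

2009

2006: real = 7458.8/0.993 = 7511.38; growth vs 2005 (7013.58) = 7.10%.
2007: real = 7357.6/1.002 = 7342.91; growth vs 2006 (7511.38) = -2.24%.
2008: real = 7508.2/1.046 = 7178.01; growth vs 2007 (7342.91) = -2.25%.
2009: real = 8126.0/1.050 = 7739.05; growth vs 2008 (7178.01) = 7.82%.
2010: real = 8598.2/1.122 = 7663.28; growth vs 2009 (7739.05) = -0.98%.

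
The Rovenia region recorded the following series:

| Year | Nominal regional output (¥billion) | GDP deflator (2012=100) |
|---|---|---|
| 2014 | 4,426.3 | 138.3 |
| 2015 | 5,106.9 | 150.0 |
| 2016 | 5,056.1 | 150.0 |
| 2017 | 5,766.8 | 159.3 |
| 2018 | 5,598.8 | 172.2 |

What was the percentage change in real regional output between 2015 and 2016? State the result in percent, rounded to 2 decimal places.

-0.99%

Real regional output 2015 = 5106.9/1.500 = 3404.60.
Real regional output 2016 = 5056.1/1.500 = 3370.73.
Change = 3370.73/3404.60 − 1 = -0.0099.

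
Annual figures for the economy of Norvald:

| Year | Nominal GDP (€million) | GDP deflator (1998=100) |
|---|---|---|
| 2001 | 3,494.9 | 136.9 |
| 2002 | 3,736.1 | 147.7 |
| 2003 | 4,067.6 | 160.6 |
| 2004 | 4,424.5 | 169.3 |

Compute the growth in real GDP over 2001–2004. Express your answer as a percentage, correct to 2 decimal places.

Real GDP 2001 = 3494.9/1.369 = 2552.89.
Real GDP 2004 = 4424.5/1.693 = 2613.41.
Change = 2613.41/2552.89 − 1 = 0.0237.

2.37%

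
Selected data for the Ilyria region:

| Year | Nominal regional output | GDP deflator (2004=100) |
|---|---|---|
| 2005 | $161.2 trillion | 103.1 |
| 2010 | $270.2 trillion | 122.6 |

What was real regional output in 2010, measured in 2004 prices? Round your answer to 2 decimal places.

$220.39 trillion

Real regional output = Nominal / (GDP deflator/100) = 270.2 / 1.226 = 220.39.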